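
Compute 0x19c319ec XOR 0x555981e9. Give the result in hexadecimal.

0x4c9a9805

XOR each hex digit independently (no carries):
  1^5=4, 9^5=c, c^5=9, 3^9=a, 1^8=9, 9^1=8, e^e=0, c^9=5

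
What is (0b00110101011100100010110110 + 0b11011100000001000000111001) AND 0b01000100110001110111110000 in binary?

0b10001100011100000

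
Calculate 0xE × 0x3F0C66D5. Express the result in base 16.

0x372AD9FA6

Multiply each base-16 digit by 14, carrying:
  5×14 = 70 → write 6 carry 4
  D×14+4 = 186 → write A carry 11
  6×14+11 = 95 → write F carry 5
  6×14+5 = 89 → write 9 carry 5
  C×14+5 = 173 → write D carry 10
  0×14+10 = 10 → write A
  F×14 = 210 → write 2 carry 13
  3×14+13 = 55 → write 7 carry 3
  remaining carry: 3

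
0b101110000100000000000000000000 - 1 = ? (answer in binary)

The trailing 20 digits are 0, so subtracting 1 borrows through: they become 1 and the next digit up decrements.

0b101110000011111111111111111111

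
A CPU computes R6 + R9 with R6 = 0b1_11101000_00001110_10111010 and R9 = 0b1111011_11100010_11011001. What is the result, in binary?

0b10011000111111000110010011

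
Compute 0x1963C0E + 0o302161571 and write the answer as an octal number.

0o447617607

0x1963C0E = 0o145436016 in octal.
Add column by column in base 8, right to left:
  6+1 = 7
  1+7 = 0 carry 1
  0+5+1 = 6
  6+1 = 7
  3+6 = 1 carry 1
  4+1+1 = 6
  5+2 = 7
  4+0 = 4
  1+3 = 4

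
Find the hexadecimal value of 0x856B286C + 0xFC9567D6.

0x182009042

Add column by column in base 16, right to left:
  C+6 = 2 carry 1
  6+D+1 = 4 carry 1
  8+7+1 = 0 carry 1
  2+6+1 = 9
  B+5 = 0 carry 1
  6+9+1 = 0 carry 1
  5+C+1 = 2 carry 1
  8+F+1 = 8 carry 1
  final carry 1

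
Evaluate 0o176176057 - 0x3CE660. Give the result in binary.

0o176176057 = 0b1111110001111110000101111 in binary.
0x3CE660 = 0b1111001110011001100000 in binary.
Subtract column by column in base 2:
  1-0 → 1
  1-0 → 1
  1-0 → 1
  1-0 → 1
  0-0 → 0
  1-1 → 0
  0-1 → 1 (borrow)
  0-0-1 → 1 (borrow)
  0-0-1 → 1 (borrow)
  0-1-1 → 0 (borrow)
  1-1-1 → 1 (borrow)
  1-0-1 → 0
  1-0 → 1
  1-1 → 0
  1-1 → 0
  1-1 → 0
  0-0 → 0
  0-0 → 0
  0-1 → 1 (borrow)
  1-1-1 → 1 (borrow)
  1-1-1 → 1 (borrow)
  1-1-1 → 1 (borrow)
  1-0-1 → 0
  1-0 → 1
  1-0 → 1

0b1101111000001010111001111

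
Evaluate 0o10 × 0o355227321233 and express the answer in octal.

Multiply each base-8 digit by 8, carrying:
  3×8 = 24 → write 0 carry 3
  3×8+3 = 27 → write 3 carry 3
  2×8+3 = 19 → write 3 carry 2
  1×8+2 = 10 → write 2 carry 1
  2×8+1 = 17 → write 1 carry 2
  3×8+2 = 26 → write 2 carry 3
  7×8+3 = 59 → write 3 carry 7
  2×8+7 = 23 → write 7 carry 2
  2×8+2 = 18 → write 2 carry 2
  5×8+2 = 42 → write 2 carry 5
  5×8+5 = 45 → write 5 carry 5
  3×8+5 = 29 → write 5 carry 3
  remaining carry: 3

0o3552273212330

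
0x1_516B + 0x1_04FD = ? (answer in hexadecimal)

0x25668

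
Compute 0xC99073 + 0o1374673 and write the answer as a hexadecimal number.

0o1374673 = 0x5F9BB in hexadecimal.
Add column by column in base 16, right to left:
  3+B = E
  7+B = 2 carry 1
  0+9+1 = A
  9+F = 8 carry 1
  9+5+1 = F
  C+0 = C

0xCF8A2E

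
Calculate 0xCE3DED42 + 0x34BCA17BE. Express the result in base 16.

0x41A080500

Add column by column in base 16, right to left:
  2+E = 0 carry 1
  4+B+1 = 0 carry 1
  D+7+1 = 5 carry 1
  E+1+1 = 0 carry 1
  D+A+1 = 8 carry 1
  3+C+1 = 0 carry 1
  E+B+1 = A carry 1
  C+4+1 = 1 carry 1
  0+3+1 = 4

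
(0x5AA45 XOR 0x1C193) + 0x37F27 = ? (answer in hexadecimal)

0x7EAFD

First 0x5AA45 XOR 0x1C193 = 0x46BD6.
Add column by column in base 16, right to left:
  6+7 = D
  D+2 = F
  B+F = A carry 1
  6+7+1 = E
  4+3 = 7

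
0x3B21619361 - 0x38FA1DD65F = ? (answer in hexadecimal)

Subtract column by column in base 16:
  1-F → 2 (borrow)
  6-5-1 → 0
  3-6 → D (borrow)
  9-D-1 → B (borrow)
  1-D-1 → 3 (borrow)
  6-1-1 → 4
  1-A → 7 (borrow)
  2-F-1 → 2 (borrow)
  B-8-1 → 2
  3-3 → 0

0x22743BD02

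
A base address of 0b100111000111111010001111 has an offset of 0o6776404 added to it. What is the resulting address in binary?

0b101110000111101110010011

0o6776404 = 0b110111111110100000100 in binary.
Add column by column in base 2, right to left:
  1+0 = 1
  1+0 = 1
  1+1 = 0 carry 1
  1+0+1 = 0 carry 1
  0+0+1 = 1
  0+0 = 0
  0+0 = 0
  1+0 = 1
  0+1 = 1
  1+0 = 1
  1+1 = 0 carry 1
  1+1+1 = 1 carry 1
  1+1+1 = 1 carry 1
  1+1+1 = 1 carry 1
  1+1+1 = 1 carry 1
  0+1+1 = 0 carry 1
  0+1+1 = 0 carry 1
  0+1+1 = 0 carry 1
  1+0+1 = 0 carry 1
  1+1+1 = 1 carry 1
  1+1+1 = 1 carry 1
  0+0+1 = 1
  0+0 = 0
  1+0 = 1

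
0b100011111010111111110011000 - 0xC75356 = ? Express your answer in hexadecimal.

0x3B62C42

0b100011111010111111110011000 = 0x47D7F98 in hexadecimal.
Subtract column by column in base 16:
  8-6 → 2
  9-5 → 4
  F-3 → C
  7-5 → 2
  D-7 → 6
  7-C → B (borrow)
  4-0-1 → 3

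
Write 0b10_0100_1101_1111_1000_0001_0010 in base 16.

Group the bits into nibbles: 0010 0100 1101 1111 1000 0001 0010 → 24DF812.

0x24DF812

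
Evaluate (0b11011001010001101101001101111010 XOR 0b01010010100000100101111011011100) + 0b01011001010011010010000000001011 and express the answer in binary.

First 0b11011001010001101101001101111010 XOR 0b01010010100000100101111011011100 = 0b10001011110001001000110110100110.
Add column by column in base 2, right to left:
  0+1 = 1
  1+1 = 0 carry 1
  1+0+1 = 0 carry 1
  0+1+1 = 0 carry 1
  0+0+1 = 1
  1+0 = 1
  0+0 = 0
  1+0 = 1
  1+0 = 1
  0+0 = 0
  1+0 = 1
  1+0 = 1
  0+0 = 0
  0+1 = 1
  0+0 = 0
  1+0 = 1
  0+1 = 1
  0+0 = 0
  1+1 = 0 carry 1
  0+1+1 = 0 carry 1
  0+0+1 = 1
  0+0 = 0
  1+1 = 0 carry 1
  1+0+1 = 0 carry 1
  1+1+1 = 1 carry 1
  1+0+1 = 0 carry 1
  0+0+1 = 1
  1+1 = 0 carry 1
  0+1+1 = 0 carry 1
  0+0+1 = 1
  0+1 = 1
  1+0 = 1

0b11100101000100011010110110110001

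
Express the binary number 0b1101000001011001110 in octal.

Group the bits in threes: 001 101 000 001 011 001 110 → 1501316.

0o1501316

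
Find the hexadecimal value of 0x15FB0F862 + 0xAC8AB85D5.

Add column by column in base 16, right to left:
  2+5 = 7
  6+D = 3 carry 1
  8+5+1 = E
  F+8 = 7 carry 1
  0+B+1 = C
  B+A = 5 carry 1
  F+8+1 = 8 carry 1
  5+C+1 = 2 carry 1
  1+A+1 = C

0xC285C7E37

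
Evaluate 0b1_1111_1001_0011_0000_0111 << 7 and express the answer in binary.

0b1111110010011000001110000000

Left shift by 7: append 7 zero bits.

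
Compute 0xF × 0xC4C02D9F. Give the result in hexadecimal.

0xB8742AC51

Multiply each base-16 digit by 15, carrying:
  F×15 = 225 → write 1 carry 14
  9×15+14 = 149 → write 5 carry 9
  D×15+9 = 204 → write C carry 12
  2×15+12 = 42 → write A carry 2
  0×15+2 = 2 → write 2
  C×15 = 180 → write 4 carry 11
  4×15+11 = 71 → write 7 carry 4
  C×15+4 = 184 → write 8 carry 11
  remaining carry: B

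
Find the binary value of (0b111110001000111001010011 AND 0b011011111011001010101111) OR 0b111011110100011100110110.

0b111011111100011100110111

0b111110001000111001010011 AND 0b011011111011001010101111 = 0b011010001000001000000011.
Then OR with 0b111011110100011100110110.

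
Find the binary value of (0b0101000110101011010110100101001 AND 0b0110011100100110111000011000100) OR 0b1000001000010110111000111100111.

0b1100001100110110111000111100111

0b0101000110101011010110100101001 AND 0b0110011100100110111000011000100 = 0b0100000100100010010000000000000.
Then OR with 0b1000001000010110111000111100111.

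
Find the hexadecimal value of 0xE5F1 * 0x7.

Multiply each base-16 digit by 7, carrying:
  1×7 = 7 → write 7
  F×7 = 105 → write 9 carry 6
  5×7+6 = 41 → write 9 carry 2
  E×7+2 = 100 → write 4 carry 6
  remaining carry: 6

0x64997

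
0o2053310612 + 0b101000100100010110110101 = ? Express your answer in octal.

0b101000100100010110110101 = 0o50442665 in octal.
Add column by column in base 8, right to left:
  2+5 = 7
  1+6 = 7
  6+6 = 4 carry 1
  0+2+1 = 3
  1+4 = 5
  3+4 = 7
  3+0 = 3
  5+5 = 2 carry 1
  0+0+1 = 1
  2+0 = 2

0o2123753477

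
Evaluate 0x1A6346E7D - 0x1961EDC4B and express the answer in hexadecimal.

0x10159232

Subtract column by column in base 16:
  D-B → 2
  7-4 → 3
  E-C → 2
  6-D → 9 (borrow)
  4-E-1 → 5 (borrow)
  3-1-1 → 1
  6-6 → 0
  A-9 → 1
  1-1 → 0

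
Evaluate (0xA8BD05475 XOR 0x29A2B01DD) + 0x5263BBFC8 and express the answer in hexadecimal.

0xD38371570

First 0xA8BD05475 XOR 0x29A2B01DD = 0x811FB55A8.
Add column by column in base 16, right to left:
  8+8 = 0 carry 1
  A+C+1 = 7 carry 1
  5+F+1 = 5 carry 1
  5+B+1 = 1 carry 1
  B+B+1 = 7 carry 1
  F+3+1 = 3 carry 1
  1+6+1 = 8
  1+2 = 3
  8+5 = D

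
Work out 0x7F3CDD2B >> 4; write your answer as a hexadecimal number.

0x7F3CDD2

Shifting right by 4 bits = 1 hex digit: drop the last 1.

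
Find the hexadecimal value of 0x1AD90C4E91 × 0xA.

Multiply each base-16 digit by 10, carrying:
  1×10 = 10 → write A
  9×10 = 90 → write A carry 5
  E×10+5 = 145 → write 1 carry 9
  4×10+9 = 49 → write 1 carry 3
  C×10+3 = 123 → write B carry 7
  0×10+7 = 7 → write 7
  9×10 = 90 → write A carry 5
  D×10+5 = 135 → write 7 carry 8
  A×10+8 = 108 → write C carry 6
  1×10+6 = 16 → write 0 carry 1
  remaining carry: 1

0x10C7A7B11AA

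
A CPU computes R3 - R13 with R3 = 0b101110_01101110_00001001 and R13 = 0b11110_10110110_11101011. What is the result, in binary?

0b11111011011100011110

Subtract column by column in base 2:
  1-1 → 0
  0-1 → 1 (borrow)
  0-0-1 → 1 (borrow)
  1-1-1 → 1 (borrow)
  0-0-1 → 1 (borrow)
  0-1-1 → 0 (borrow)
  0-1-1 → 0 (borrow)
  0-1-1 → 0 (borrow)
  0-0-1 → 1 (borrow)
  1-1-1 → 1 (borrow)
  1-1-1 → 1 (borrow)
  1-0-1 → 0
  0-1 → 1 (borrow)
  1-1-1 → 1 (borrow)
  1-0-1 → 0
  0-1 → 1 (borrow)
  0-0-1 → 1 (borrow)
  1-1-1 → 1 (borrow)
  1-1-1 → 1 (borrow)
  1-1-1 → 1 (borrow)
  0-1-1 → 0 (borrow)
  1-0-1 → 0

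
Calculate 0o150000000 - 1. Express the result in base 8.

0o147777777

The trailing 7 digits are 0, so subtracting 1 borrows through: they become 7 and the next digit up decrements.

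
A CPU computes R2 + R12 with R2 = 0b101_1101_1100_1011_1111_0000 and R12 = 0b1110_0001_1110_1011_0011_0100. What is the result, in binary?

Add column by column in base 2, right to left:
  0+0 = 0
  0+0 = 0
  0+1 = 1
  0+0 = 0
  1+1 = 0 carry 1
  1+1+1 = 1 carry 1
  1+0+1 = 0 carry 1
  1+0+1 = 0 carry 1
  1+1+1 = 1 carry 1
  1+1+1 = 1 carry 1
  0+0+1 = 1
  1+1 = 0 carry 1
  0+0+1 = 1
  0+1 = 1
  1+1 = 0 carry 1
  1+1+1 = 1 carry 1
  1+1+1 = 1 carry 1
  0+0+1 = 1
  1+0 = 1
  1+0 = 1
  1+0 = 1
  0+1 = 1
  1+1 = 0 carry 1
  0+1+1 = 0 carry 1
  final carry 1

0b1001111111011011100100100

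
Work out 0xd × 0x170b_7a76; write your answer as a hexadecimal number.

Multiply each base-16 digit by 13, carrying:
  6×13 = 78 → write e carry 4
  7×13+4 = 95 → write f carry 5
  a×13+5 = 135 → write 7 carry 8
  7×13+8 = 99 → write 3 carry 6
  b×13+6 = 149 → write 5 carry 9
  0×13+9 = 9 → write 9
  7×13 = 91 → write b carry 5
  1×13+5 = 18 → write 2 carry 1
  remaining carry: 1

0x12b9537fe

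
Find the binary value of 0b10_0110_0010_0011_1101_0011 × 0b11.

Multiply each base-2 digit by 3, carrying:
  1×3 = 3 → write 1 carry 1
  1×3+1 = 4 → write 0 carry 2
  0×3+2 = 2 → write 0 carry 1
  0×3+1 = 1 → write 1
  1×3 = 3 → write 1 carry 1
  0×3+1 = 1 → write 1
  1×3 = 3 → write 1 carry 1
  1×3+1 = 4 → write 0 carry 2
  1×3+2 = 5 → write 1 carry 2
  1×3+2 = 5 → write 1 carry 2
  0×3+2 = 2 → write 0 carry 1
  0×3+1 = 1 → write 1
  0×3 = 0 → write 0
  1×3 = 3 → write 1 carry 1
  0×3+1 = 1 → write 1
  0×3 = 0 → write 0
  0×3 = 0 → write 0
  1×3 = 3 → write 1 carry 1
  1×3+1 = 4 → write 0 carry 2
  0×3+2 = 2 → write 0 carry 1
  0×3+1 = 1 → write 1
  1×3 = 3 → write 1 carry 1
  remaining carry: 1

0b11100100110101101111001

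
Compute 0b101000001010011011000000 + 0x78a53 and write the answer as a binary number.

0b101010000011000100010011

0x78a53 = 0b1111000101001010011 in binary.
Add column by column in base 2, right to left:
  0+1 = 1
  0+1 = 1
  0+0 = 0
  0+0 = 0
  0+1 = 1
  0+0 = 0
  1+1 = 0 carry 1
  1+0+1 = 0 carry 1
  0+0+1 = 1
  1+1 = 0 carry 1
  1+0+1 = 0 carry 1
  0+1+1 = 0 carry 1
  0+0+1 = 1
  1+0 = 1
  0+0 = 0
  1+1 = 0 carry 1
  0+1+1 = 0 carry 1
  0+1+1 = 0 carry 1
  0+1+1 = 0 carry 1
  0+0+1 = 1
  0+0 = 0
  1+0 = 1
  0+0 = 0
  1+0 = 1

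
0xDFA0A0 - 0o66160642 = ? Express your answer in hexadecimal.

0x6BEFE

0o66160642 = 0xD8E1A2 in hexadecimal.
Subtract column by column in base 16:
  0-2 → E (borrow)
  A-A-1 → F (borrow)
  0-1-1 → E (borrow)
  A-E-1 → B (borrow)
  F-8-1 → 6
  D-D → 0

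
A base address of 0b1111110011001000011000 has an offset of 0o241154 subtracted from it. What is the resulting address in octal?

0b1111110011001000011000 = 0o17631030 in octal.
Subtract column by column in base 8:
  0-4 → 4 (borrow)
  3-5-1 → 5 (borrow)
  0-1-1 → 6 (borrow)
  1-1-1 → 7 (borrow)
  3-4-1 → 6 (borrow)
  6-2-1 → 3
  7-0 → 7
  1-0 → 1

0o17367654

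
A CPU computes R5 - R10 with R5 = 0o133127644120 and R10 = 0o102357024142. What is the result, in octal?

0o30550617756

Subtract column by column in base 8:
  0-2 → 6 (borrow)
  2-4-1 → 5 (borrow)
  1-1-1 → 7 (borrow)
  4-4-1 → 7 (borrow)
  4-2-1 → 1
  6-0 → 6
  7-7 → 0
  2-5 → 5 (borrow)
  1-3-1 → 5 (borrow)
  3-2-1 → 0
  3-0 → 3
  1-1 → 0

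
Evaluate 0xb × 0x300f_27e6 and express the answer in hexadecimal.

Multiply each base-16 digit by 11, carrying:
  6×11 = 66 → write 2 carry 4
  e×11+4 = 158 → write e carry 9
  7×11+9 = 86 → write 6 carry 5
  2×11+5 = 27 → write b carry 1
  f×11+1 = 166 → write 6 carry 10
  0×11+10 = 10 → write a
  0×11 = 0 → write 0
  3×11 = 33 → write 1 carry 2
  remaining carry: 2

0x210a6b6e2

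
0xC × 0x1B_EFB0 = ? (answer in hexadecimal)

Multiply each base-16 digit by 12, carrying:
  0×12 = 0 → write 0
  B×12 = 132 → write 4 carry 8
  F×12+8 = 188 → write C carry 11
  E×12+11 = 179 → write 3 carry 11
  B×12+11 = 143 → write F carry 8
  1×12+8 = 20 → write 4 carry 1
  remaining carry: 1

0x14F3C40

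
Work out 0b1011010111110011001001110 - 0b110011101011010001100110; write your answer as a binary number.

0b100111010011000111101000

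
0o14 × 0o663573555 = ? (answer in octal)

Multiply each base-8 digit by 12, carrying:
  5×12 = 60 → write 4 carry 7
  5×12+7 = 67 → write 3 carry 8
  5×12+8 = 68 → write 4 carry 8
  3×12+8 = 44 → write 4 carry 5
  7×12+5 = 89 → write 1 carry 11
  5×12+11 = 71 → write 7 carry 8
  3×12+8 = 44 → write 4 carry 5
  6×12+5 = 77 → write 5 carry 9
  6×12+9 = 81 → write 1 carry 10
  remaining carry: 12

0o12154714434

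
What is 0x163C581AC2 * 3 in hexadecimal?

0x42B5085046

Multiply each base-16 digit by 3, carrying:
  2×3 = 6 → write 6
  C×3 = 36 → write 4 carry 2
  A×3+2 = 32 → write 0 carry 2
  1×3+2 = 5 → write 5
  8×3 = 24 → write 8 carry 1
  5×3+1 = 16 → write 0 carry 1
  C×3+1 = 37 → write 5 carry 2
  3×3+2 = 11 → write B
  6×3 = 18 → write 2 carry 1
  1×3+1 = 4 → write 4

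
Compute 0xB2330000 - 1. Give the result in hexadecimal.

The trailing 4 digits are 0, so subtracting 1 borrows through: they become F and the next digit up decrements.

0xB232FFFF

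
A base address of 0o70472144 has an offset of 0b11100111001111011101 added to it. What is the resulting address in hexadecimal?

0xf0e841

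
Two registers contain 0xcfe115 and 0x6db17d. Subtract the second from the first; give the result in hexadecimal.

0x622f98

Subtract column by column in base 16:
  5-d → 8 (borrow)
  1-7-1 → 9 (borrow)
  1-1-1 → f (borrow)
  e-b-1 → 2
  f-d → 2
  c-6 → 6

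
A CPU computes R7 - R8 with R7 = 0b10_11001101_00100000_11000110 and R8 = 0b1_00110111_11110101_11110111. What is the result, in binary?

Subtract column by column in base 2:
  0-1 → 1 (borrow)
  1-1-1 → 1 (borrow)
  1-1-1 → 1 (borrow)
  0-0-1 → 1 (borrow)
  0-1-1 → 0 (borrow)
  0-1-1 → 0 (borrow)
  1-1-1 → 1 (borrow)
  1-1-1 → 1 (borrow)
  0-1-1 → 0 (borrow)
  0-0-1 → 1 (borrow)
  0-1-1 → 0 (borrow)
  0-0-1 → 1 (borrow)
  0-1-1 → 0 (borrow)
  1-1-1 → 1 (borrow)
  0-1-1 → 0 (borrow)
  0-1-1 → 0 (borrow)
  1-1-1 → 1 (borrow)
  0-1-1 → 0 (borrow)
  1-1-1 → 1 (borrow)
  1-0-1 → 0
  0-1 → 1 (borrow)
  0-1-1 → 0 (borrow)
  1-0-1 → 0
  1-0 → 1
  0-1 → 1 (borrow)
  1-0-1 → 0

0b1100101010010101011001111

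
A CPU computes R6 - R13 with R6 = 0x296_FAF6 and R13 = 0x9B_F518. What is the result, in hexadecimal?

Subtract column by column in base 16:
  6-8 → E (borrow)
  F-1-1 → D
  A-5 → 5
  F-F → 0
  6-B → B (borrow)
  9-9-1 → F (borrow)
  2-0-1 → 1

0x1FB05DE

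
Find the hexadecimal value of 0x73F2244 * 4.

Multiply each base-16 digit by 4, carrying:
  4×4 = 16 → write 0 carry 1
  4×4+1 = 17 → write 1 carry 1
  2×4+1 = 9 → write 9
  2×4 = 8 → write 8
  F×4 = 60 → write C carry 3
  3×4+3 = 15 → write F
  7×4 = 28 → write C carry 1
  remaining carry: 1

0x1CFC8910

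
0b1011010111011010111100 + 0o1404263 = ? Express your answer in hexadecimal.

0x337F6F

0b1011010111011010111100 = 0x2D76BC in hexadecimal.
0o1404263 = 0x608B3 in hexadecimal.
Add column by column in base 16, right to left:
  C+3 = F
  B+B = 6 carry 1
  6+8+1 = F
  7+0 = 7
  D+6 = 3 carry 1
  2+0+1 = 3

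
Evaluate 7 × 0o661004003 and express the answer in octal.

0o5727034025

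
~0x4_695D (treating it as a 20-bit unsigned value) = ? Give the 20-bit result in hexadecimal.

Each hex digit d becomes F−d:
  4→B, 6→9, 9→6, 5→A, D→2

0xB96A2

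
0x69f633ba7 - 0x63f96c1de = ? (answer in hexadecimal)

0x5fcc79c9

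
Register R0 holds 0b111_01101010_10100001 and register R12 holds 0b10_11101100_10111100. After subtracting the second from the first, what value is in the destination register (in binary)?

Subtract column by column in base 2:
  1-0 → 1
  0-0 → 0
  0-1 → 1 (borrow)
  0-1-1 → 0 (borrow)
  0-1-1 → 0 (borrow)
  1-1-1 → 1 (borrow)
  0-0-1 → 1 (borrow)
  1-1-1 → 1 (borrow)
  0-0-1 → 1 (borrow)
  1-0-1 → 0
  0-1 → 1 (borrow)
  1-1-1 → 1 (borrow)
  0-0-1 → 1 (borrow)
  1-1-1 → 1 (borrow)
  1-1-1 → 1 (borrow)
  0-1-1 → 0 (borrow)
  1-0-1 → 0
  1-1 → 0
  1-0 → 1

0b1000111110111100101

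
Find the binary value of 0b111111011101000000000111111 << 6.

0b111111011101000000000111111000000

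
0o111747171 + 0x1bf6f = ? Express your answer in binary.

0o111747171 = 0b1001001111100111001111001 in binary.
0x1bf6f = 0b11011111101101111 in binary.
Add column by column in base 2, right to left:
  1+1 = 0 carry 1
  0+1+1 = 0 carry 1
  0+1+1 = 0 carry 1
  1+1+1 = 1 carry 1
  1+0+1 = 0 carry 1
  1+1+1 = 1 carry 1
  1+1+1 = 1 carry 1
  0+0+1 = 1
  0+1 = 1
  1+1 = 0 carry 1
  1+1+1 = 1 carry 1
  1+1+1 = 1 carry 1
  0+1+1 = 0 carry 1
  0+1+1 = 0 carry 1
  1+0+1 = 0 carry 1
  1+1+1 = 1 carry 1
  1+1+1 = 1 carry 1
  1+0+1 = 0 carry 1
  1+0+1 = 0 carry 1
  0+0+1 = 1
  0+0 = 0
  1+0 = 1
  0+0 = 0
  0+0 = 0
  1+0 = 1

0b1001010011000110111101000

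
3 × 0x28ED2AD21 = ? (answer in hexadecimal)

0x7AC780763

Multiply each base-16 digit by 3, carrying:
  1×3 = 3 → write 3
  2×3 = 6 → write 6
  D×3 = 39 → write 7 carry 2
  A×3+2 = 32 → write 0 carry 2
  2×3+2 = 8 → write 8
  D×3 = 39 → write 7 carry 2
  E×3+2 = 44 → write C carry 2
  8×3+2 = 26 → write A carry 1
  2×3+1 = 7 → write 7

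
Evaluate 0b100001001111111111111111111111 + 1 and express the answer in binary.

0b100001010000000000000000000000

The trailing 22 digits are 1 (max in base 2), so adding 1 cascades: they roll to 0 and the next digit up increments.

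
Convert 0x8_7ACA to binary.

0b10000111101011001010

Expand each hex digit to 4 bits: 8=1000 7=0111 A=1010 C=1100 A=1010.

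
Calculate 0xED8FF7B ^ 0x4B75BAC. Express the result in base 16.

XOR each hex digit independently (no carries):
  E^4=A, D^B=6, 8^7=F, F^5=A, F^B=4, 7^A=D, B^C=7

0xA6FA4D7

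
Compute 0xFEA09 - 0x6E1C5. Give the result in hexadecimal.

0x90844

Subtract column by column in base 16:
  9-5 → 4
  0-C → 4 (borrow)
  A-1-1 → 8
  E-E → 0
  F-6 → 9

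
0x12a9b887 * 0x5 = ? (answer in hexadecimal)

Multiply each base-16 digit by 5, carrying:
  7×5 = 35 → write 3 carry 2
  8×5+2 = 42 → write a carry 2
  8×5+2 = 42 → write a carry 2
  b×5+2 = 57 → write 9 carry 3
  9×5+3 = 48 → write 0 carry 3
  a×5+3 = 53 → write 5 carry 3
  2×5+3 = 13 → write d
  1×5 = 5 → write 5

0x5d509aa3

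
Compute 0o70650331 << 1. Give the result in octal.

1 bits is not a whole number of base-8 digits; in binary: 111000110101000011011001 << 1 = 1110001101010000110110010.

0o161520662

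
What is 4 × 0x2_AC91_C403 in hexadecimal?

0xAB247100C

Multiply each base-16 digit by 4, carrying:
  3×4 = 12 → write C
  0×4 = 0 → write 0
  4×4 = 16 → write 0 carry 1
  C×4+1 = 49 → write 1 carry 3
  1×4+3 = 7 → write 7
  9×4 = 36 → write 4 carry 2
  C×4+2 = 50 → write 2 carry 3
  A×4+3 = 43 → write B carry 2
  2×4+2 = 10 → write A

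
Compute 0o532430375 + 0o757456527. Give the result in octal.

Add column by column in base 8, right to left:
  5+7 = 4 carry 1
  7+2+1 = 2 carry 1
  3+5+1 = 1 carry 1
  0+6+1 = 7
  3+5 = 0 carry 1
  4+4+1 = 1 carry 1
  2+7+1 = 2 carry 1
  3+5+1 = 1 carry 1
  5+7+1 = 5 carry 1
  final carry 1

0o1512107124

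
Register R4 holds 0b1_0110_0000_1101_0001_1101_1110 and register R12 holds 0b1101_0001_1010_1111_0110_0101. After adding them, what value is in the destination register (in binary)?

0b10001100101000000101000011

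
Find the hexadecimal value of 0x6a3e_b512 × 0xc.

0x4faf07cd8

Multiply each base-16 digit by 12, carrying:
  2×12 = 24 → write 8 carry 1
  1×12+1 = 13 → write d
  5×12 = 60 → write c carry 3
  b×12+3 = 135 → write 7 carry 8
  e×12+8 = 176 → write 0 carry 11
  3×12+11 = 47 → write f carry 2
  a×12+2 = 122 → write a carry 7
  6×12+7 = 79 → write f carry 4
  remaining carry: 4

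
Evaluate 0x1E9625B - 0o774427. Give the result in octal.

0o171264504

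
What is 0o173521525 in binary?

0b1111011101010001101010101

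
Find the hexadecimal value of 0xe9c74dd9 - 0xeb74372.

0xdb100a67

Subtract column by column in base 16:
  9-2 → 7
  d-7 → 6
  d-3 → a
  4-4 → 0
  7-7 → 0
  c-b → 1
  9-e → b (borrow)
  e-0-1 → d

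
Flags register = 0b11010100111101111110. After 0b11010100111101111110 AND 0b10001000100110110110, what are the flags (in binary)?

0b10000000100100110110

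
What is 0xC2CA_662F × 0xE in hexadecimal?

0xAA7119692

Multiply each base-16 digit by 14, carrying:
  F×14 = 210 → write 2 carry 13
  2×14+13 = 41 → write 9 carry 2
  6×14+2 = 86 → write 6 carry 5
  6×14+5 = 89 → write 9 carry 5
  A×14+5 = 145 → write 1 carry 9
  C×14+9 = 177 → write 1 carry 11
  2×14+11 = 39 → write 7 carry 2
  C×14+2 = 170 → write A carry 10
  remaining carry: A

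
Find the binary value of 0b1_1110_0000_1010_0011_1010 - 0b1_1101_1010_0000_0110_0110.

0b110100111010100

Subtract column by column in base 2:
  0-0 → 0
  1-1 → 0
  0-1 → 1 (borrow)
  1-0-1 → 0
  1-0 → 1
  1-1 → 0
  0-1 → 1 (borrow)
  0-0-1 → 1 (borrow)
  0-0-1 → 1 (borrow)
  1-0-1 → 0
  0-0 → 0
  1-0 → 1
  0-0 → 0
  0-1 → 1 (borrow)
  0-0-1 → 1 (borrow)
  0-1-1 → 0 (borrow)
  0-1-1 → 0 (borrow)
  1-0-1 → 0
  1-1 → 0
  1-1 → 0
  1-1 → 0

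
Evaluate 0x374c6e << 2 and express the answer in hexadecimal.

2 bits is not a whole number of base-16 digits; in binary: 1101110100110001101110 << 2 = 110111010011000110111000.

0xdd31b8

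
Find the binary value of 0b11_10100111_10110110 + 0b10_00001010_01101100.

0b1011011001000100010

Add column by column in base 2, right to left:
  0+0 = 0
  1+0 = 1
  1+1 = 0 carry 1
  0+1+1 = 0 carry 1
  1+0+1 = 0 carry 1
  1+1+1 = 1 carry 1
  0+1+1 = 0 carry 1
  1+0+1 = 0 carry 1
  1+0+1 = 0 carry 1
  1+1+1 = 1 carry 1
  1+0+1 = 0 carry 1
  0+1+1 = 0 carry 1
  0+0+1 = 1
  1+0 = 1
  0+0 = 0
  1+0 = 1
  1+0 = 1
  1+1 = 0 carry 1
  final carry 1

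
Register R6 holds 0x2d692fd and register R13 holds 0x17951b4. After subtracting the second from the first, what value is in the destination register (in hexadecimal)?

0x15d4149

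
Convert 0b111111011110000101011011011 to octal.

0o773605333

Group the bits in threes: 111 111 011 110 000 101 011 011 011 → 773605333.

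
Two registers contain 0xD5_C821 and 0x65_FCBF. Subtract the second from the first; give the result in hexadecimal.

0x6FCB62

Subtract column by column in base 16:
  1-F → 2 (borrow)
  2-B-1 → 6 (borrow)
  8-C-1 → B (borrow)
  C-F-1 → C (borrow)
  5-5-1 → F (borrow)
  D-6-1 → 6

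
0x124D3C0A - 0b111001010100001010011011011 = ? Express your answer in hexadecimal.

0xB23272F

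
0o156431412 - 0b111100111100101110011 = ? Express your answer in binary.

0o156431412 = 0b1101110100011001100001010 in binary.
Subtract column by column in base 2:
  0-1 → 1 (borrow)
  1-1-1 → 1 (borrow)
  0-0-1 → 1 (borrow)
  1-0-1 → 0
  0-1 → 1 (borrow)
  0-1-1 → 0 (borrow)
  0-1-1 → 0 (borrow)
  0-0-1 → 1 (borrow)
  1-1-1 → 1 (borrow)
  1-0-1 → 0
  0-0 → 0
  0-1 → 1 (borrow)
  1-1-1 → 1 (borrow)
  1-1-1 → 1 (borrow)
  0-1-1 → 0 (borrow)
  0-0-1 → 1 (borrow)
  0-0-1 → 1 (borrow)
  1-1-1 → 1 (borrow)
  0-1-1 → 0 (borrow)
  1-1-1 → 1 (borrow)
  1-1-1 → 1 (borrow)
  1-0-1 → 0
  0-0 → 0
  1-0 → 1
  1-0 → 1

0b1100110111011100110010111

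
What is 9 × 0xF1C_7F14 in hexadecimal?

Multiply each base-16 digit by 9, carrying:
  4×9 = 36 → write 4 carry 2
  1×9+2 = 11 → write B
  F×9 = 135 → write 7 carry 8
  7×9+8 = 71 → write 7 carry 4
  C×9+4 = 112 → write 0 carry 7
  1×9+7 = 16 → write 0 carry 1
  F×9+1 = 136 → write 8 carry 8
  remaining carry: 8

0x880077B4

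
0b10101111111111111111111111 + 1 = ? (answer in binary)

0b10110000000000000000000000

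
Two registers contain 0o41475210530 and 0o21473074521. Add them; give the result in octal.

0o63170305251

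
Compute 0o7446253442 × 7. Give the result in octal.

Multiply each base-8 digit by 7, carrying:
  2×7 = 14 → write 6 carry 1
  4×7+1 = 29 → write 5 carry 3
  4×7+3 = 31 → write 7 carry 3
  3×7+3 = 24 → write 0 carry 3
  5×7+3 = 38 → write 6 carry 4
  2×7+4 = 18 → write 2 carry 2
  6×7+2 = 44 → write 4 carry 5
  4×7+5 = 33 → write 1 carry 4
  4×7+4 = 32 → write 0 carry 4
  7×7+4 = 53 → write 5 carry 6
  remaining carry: 6

0o65014260756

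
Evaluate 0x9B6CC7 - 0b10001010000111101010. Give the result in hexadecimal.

0x92CADD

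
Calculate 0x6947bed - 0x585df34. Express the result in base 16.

Subtract column by column in base 16:
  d-4 → 9
  e-3 → b
  b-f → c (borrow)
  7-d-1 → 9 (borrow)
  4-5-1 → e (borrow)
  9-8-1 → 0
  6-5 → 1

0x10e9cb9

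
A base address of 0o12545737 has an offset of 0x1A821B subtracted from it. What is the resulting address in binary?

0b100000100100111000100

0o12545737 = 0b1010101100101111011111 in binary.
0x1A821B = 0b110101000001000011011 in binary.
Subtract column by column in base 2:
  1-1 → 0
  1-1 → 0
  1-0 → 1
  1-1 → 0
  1-1 → 0
  0-0 → 0
  1-0 → 1
  1-0 → 1
  1-0 → 1
  1-1 → 0
  0-0 → 0
  1-0 → 1
  0-0 → 0
  0-0 → 0
  1-0 → 1
  1-1 → 0
  0-0 → 0
  1-1 → 0
  0-0 → 0
  1-1 → 0
  0-1 → 1 (borrow)
  1-0-1 → 0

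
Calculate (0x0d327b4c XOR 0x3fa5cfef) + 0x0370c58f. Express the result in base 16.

0x36087a32

First 0x0d327b4c XOR 0x3fa5cfef = 0x3297b4a3.
Add column by column in base 16, right to left:
  3+f = 2 carry 1
  a+8+1 = 3 carry 1
  4+5+1 = a
  b+c = 7 carry 1
  7+0+1 = 8
  9+7 = 0 carry 1
  2+3+1 = 6
  3+0 = 3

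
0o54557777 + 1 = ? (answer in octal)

The trailing 4 digits are 7 (max in base 8), so adding 1 cascades: they roll to 0 and the next digit up increments.

0o54560000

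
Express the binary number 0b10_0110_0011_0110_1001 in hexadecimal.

Group the bits into nibbles: 0010 0110 0011 0110 1001 → 26369.

0x26369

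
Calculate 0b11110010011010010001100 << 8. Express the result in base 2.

Left shift by 8: append 8 zero bits.

0b1111001001101001000110000000000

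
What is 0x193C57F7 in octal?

0o3117053767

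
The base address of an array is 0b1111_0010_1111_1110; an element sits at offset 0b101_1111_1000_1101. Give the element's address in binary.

0b10101001010001011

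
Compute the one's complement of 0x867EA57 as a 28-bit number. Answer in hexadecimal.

0x79815A8

Each hex digit d becomes F−d:
  8→7, 6→9, 7→8, E→1, A→5, 5→A, 7→8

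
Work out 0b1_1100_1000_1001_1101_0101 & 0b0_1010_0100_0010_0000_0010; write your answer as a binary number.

AND bit by bit (1 only where both bits are 1):
  111001000100111010101
& 010100100001000000010
= 010000000000000000000

0b010000000000000000000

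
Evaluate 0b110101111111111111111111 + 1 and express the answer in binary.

The trailing 19 digits are 1 (max in base 2), so adding 1 cascades: they roll to 0 and the next digit up increments.

0b110110000000000000000000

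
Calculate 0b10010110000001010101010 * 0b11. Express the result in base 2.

Multiply each base-2 digit by 3, carrying:
  0×3 = 0 → write 0
  1×3 = 3 → write 1 carry 1
  0×3+1 = 1 → write 1
  1×3 = 3 → write 1 carry 1
  0×3+1 = 1 → write 1
  1×3 = 3 → write 1 carry 1
  0×3+1 = 1 → write 1
  1×3 = 3 → write 1 carry 1
  0×3+1 = 1 → write 1
  1×3 = 3 → write 1 carry 1
  0×3+1 = 1 → write 1
  0×3 = 0 → write 0
  0×3 = 0 → write 0
  0×3 = 0 → write 0
  0×3 = 0 → write 0
  0×3 = 0 → write 0
  1×3 = 3 → write 1 carry 1
  1×3+1 = 4 → write 0 carry 2
  0×3+2 = 2 → write 0 carry 1
  1×3+1 = 4 → write 0 carry 2
  0×3+2 = 2 → write 0 carry 1
  0×3+1 = 1 → write 1
  1×3 = 3 → write 1 carry 1
  remaining carry: 1

0b111000010000011111111110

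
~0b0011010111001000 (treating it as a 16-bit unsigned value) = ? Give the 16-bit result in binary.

Invert each bit: 0011010111001000 → 1100101000110111.

0b1100101000110111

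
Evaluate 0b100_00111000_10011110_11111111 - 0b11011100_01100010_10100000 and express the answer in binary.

Subtract column by column in base 2:
  1-0 → 1
  1-0 → 1
  1-0 → 1
  1-0 → 1
  1-0 → 1
  1-1 → 0
  1-0 → 1
  1-1 → 0
  0-0 → 0
  1-1 → 0
  1-0 → 1
  1-0 → 1
  1-0 → 1
  0-1 → 1 (borrow)
  0-1-1 → 0 (borrow)
  1-0-1 → 0
  0-0 → 0
  0-0 → 0
  0-1 → 1 (borrow)
  1-1-1 → 1 (borrow)
  1-1-1 → 1 (borrow)
  1-0-1 → 0
  0-1 → 1 (borrow)
  0-1-1 → 0 (borrow)
  0-0-1 → 1 (borrow)
  0-0-1 → 1 (borrow)
  1-0-1 → 0

0b11010111000011110001011111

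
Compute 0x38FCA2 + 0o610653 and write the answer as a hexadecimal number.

0o610653 = 0x311AB in hexadecimal.
Add column by column in base 16, right to left:
  2+B = D
  A+A = 4 carry 1
  C+1+1 = E
  F+1 = 0 carry 1
  8+3+1 = C
  3+0 = 3

0x3C0E4D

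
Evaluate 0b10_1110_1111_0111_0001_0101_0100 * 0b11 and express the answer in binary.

Multiply each base-2 digit by 3, carrying:
  0×3 = 0 → write 0
  0×3 = 0 → write 0
  1×3 = 3 → write 1 carry 1
  0×3+1 = 1 → write 1
  1×3 = 3 → write 1 carry 1
  0×3+1 = 1 → write 1
  1×3 = 3 → write 1 carry 1
  0×3+1 = 1 → write 1
  1×3 = 3 → write 1 carry 1
  0×3+1 = 1 → write 1
  0×3 = 0 → write 0
  0×3 = 0 → write 0
  1×3 = 3 → write 1 carry 1
  1×3+1 = 4 → write 0 carry 2
  1×3+2 = 5 → write 1 carry 2
  0×3+2 = 2 → write 0 carry 1
  1×3+1 = 4 → write 0 carry 2
  1×3+2 = 5 → write 1 carry 2
  1×3+2 = 5 → write 1 carry 2
  1×3+2 = 5 → write 1 carry 2
  0×3+2 = 2 → write 0 carry 1
  1×3+1 = 4 → write 0 carry 2
  1×3+2 = 5 → write 1 carry 2
  1×3+2 = 5 → write 1 carry 2
  0×3+2 = 2 → write 0 carry 1
  1×3+1 = 4 → write 0 carry 2
  remaining carry: 10

0b1000110011100101001111111100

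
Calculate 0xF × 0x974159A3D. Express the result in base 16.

0x8DCD440993

Multiply each base-16 digit by 15, carrying:
  D×15 = 195 → write 3 carry 12
  3×15+12 = 57 → write 9 carry 3
  A×15+3 = 153 → write 9 carry 9
  9×15+9 = 144 → write 0 carry 9
  5×15+9 = 84 → write 4 carry 5
  1×15+5 = 20 → write 4 carry 1
  4×15+1 = 61 → write D carry 3
  7×15+3 = 108 → write C carry 6
  9×15+6 = 141 → write D carry 8
  remaining carry: 8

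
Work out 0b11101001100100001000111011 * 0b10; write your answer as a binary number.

Multiply each base-2 digit by 2, carrying:
  1×2 = 2 → write 0 carry 1
  1×2+1 = 3 → write 1 carry 1
  0×2+1 = 1 → write 1
  1×2 = 2 → write 0 carry 1
  1×2+1 = 3 → write 1 carry 1
  1×2+1 = 3 → write 1 carry 1
  0×2+1 = 1 → write 1
  0×2 = 0 → write 0
  0×2 = 0 → write 0
  1×2 = 2 → write 0 carry 1
  0×2+1 = 1 → write 1
  0×2 = 0 → write 0
  0×2 = 0 → write 0
  0×2 = 0 → write 0
  1×2 = 2 → write 0 carry 1
  0×2+1 = 1 → write 1
  0×2 = 0 → write 0
  1×2 = 2 → write 0 carry 1
  1×2+1 = 3 → write 1 carry 1
  0×2+1 = 1 → write 1
  0×2 = 0 → write 0
  1×2 = 2 → write 0 carry 1
  0×2+1 = 1 → write 1
  1×2 = 2 → write 0 carry 1
  1×2+1 = 3 → write 1 carry 1
  1×2+1 = 3 → write 1 carry 1
  remaining carry: 1

0b111010011001000010001110110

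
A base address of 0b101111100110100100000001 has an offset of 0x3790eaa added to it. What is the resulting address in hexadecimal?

0b101111100110100100000001 = 0xbe6901 in hexadecimal.
Add column by column in base 16, right to left:
  1+a = b
  0+a = a
  9+e = 7 carry 1
  6+0+1 = 7
  e+9 = 7 carry 1
  b+7+1 = 3 carry 1
  0+3+1 = 4

0x43777ab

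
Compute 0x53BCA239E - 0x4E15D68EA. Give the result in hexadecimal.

0x5A6CBAB4

Subtract column by column in base 16:
  E-A → 4
  9-E → B (borrow)
  3-8-1 → A (borrow)
  2-6-1 → B (borrow)
  A-D-1 → C (borrow)
  C-5-1 → 6
  B-1 → A
  3-E → 5 (borrow)
  5-4-1 → 0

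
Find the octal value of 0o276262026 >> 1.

1 bits is not a whole number of base-8 digits; in binary: 10111110010110010000010110 >> 1 = 1011111001011001000001011.

0o137131013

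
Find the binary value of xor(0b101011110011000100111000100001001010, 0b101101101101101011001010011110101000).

0b000110011110101111110010111111100010

XOR bit by bit (1 where the bits differ):
  101011110011000100111000100001001010
^ 101101101101101011001010011110101000
= 000110011110101111110010111111100010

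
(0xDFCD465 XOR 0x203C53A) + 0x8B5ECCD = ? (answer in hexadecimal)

0x18B4FE2C

First 0xDFCD465 XOR 0x203C53A = 0xFFF115F.
Add column by column in base 16, right to left:
  F+D = C carry 1
  5+C+1 = 2 carry 1
  1+C+1 = E
  1+E = F
  F+5 = 4 carry 1
  F+B+1 = B carry 1
  F+8+1 = 8 carry 1
  final carry 1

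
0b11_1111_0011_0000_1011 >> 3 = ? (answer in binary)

0b111111001100001

Right shift by 3: drop the 3 least-significant bits.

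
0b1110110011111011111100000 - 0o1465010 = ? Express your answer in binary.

0b1110100111000110111011000

0o1465010 = 0b1100110101000001000 in binary.
Subtract column by column in base 2:
  0-0 → 0
  0-0 → 0
  0-0 → 0
  0-1 → 1 (borrow)
  0-0-1 → 1 (borrow)
  1-0-1 → 0
  1-0 → 1
  1-0 → 1
  1-0 → 1
  1-1 → 0
  1-0 → 1
  0-1 → 1 (borrow)
  1-0-1 → 0
  1-1 → 0
  1-1 → 0
  1-0 → 1
  1-0 → 1
  0-1 → 1 (borrow)
  0-1-1 → 0 (borrow)
  1-0-1 → 0
  1-0 → 1
  0-0 → 0
  1-0 → 1
  1-0 → 1
  1-0 → 1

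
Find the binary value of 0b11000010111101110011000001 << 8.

0b1100001011110111001100000100000000

Left shift by 8: append 8 zero bits.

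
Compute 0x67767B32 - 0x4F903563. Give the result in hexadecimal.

0x17E645CF

Subtract column by column in base 16:
  2-3 → F (borrow)
  3-6-1 → C (borrow)
  B-5-1 → 5
  7-3 → 4
  6-0 → 6
  7-9 → E (borrow)
  7-F-1 → 7 (borrow)
  6-4-1 → 1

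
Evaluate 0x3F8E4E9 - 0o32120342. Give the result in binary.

0x3F8E4E9 = 0b11111110001110010011101001 in binary.
0o32120342 = 0b11010001010000011100010 in binary.
Subtract column by column in base 2:
  1-0 → 1
  0-1 → 1 (borrow)
  0-0-1 → 1 (borrow)
  1-0-1 → 0
  0-0 → 0
  1-1 → 0
  1-1 → 0
  1-1 → 0
  0-0 → 0
  0-0 → 0
  1-0 → 1
  0-0 → 0
  0-0 → 0
  1-1 → 0
  1-0 → 1
  1-1 → 0
  0-0 → 0
  0-0 → 0
  0-0 → 0
  1-1 → 0
  1-0 → 1
  1-1 → 0
  1-1 → 0
  1-0 → 1
  1-0 → 1
  1-0 → 1

0b11100100000100010000000111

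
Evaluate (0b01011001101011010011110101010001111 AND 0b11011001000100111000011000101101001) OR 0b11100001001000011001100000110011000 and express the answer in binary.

0b11111001001000011001110000110011001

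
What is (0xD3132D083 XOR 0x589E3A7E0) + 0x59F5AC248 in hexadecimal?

0xE582C39AB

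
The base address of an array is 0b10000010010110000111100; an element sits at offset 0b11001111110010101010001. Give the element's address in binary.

Add column by column in base 2, right to left:
  0+1 = 1
  0+0 = 0
  1+0 = 1
  1+0 = 1
  1+1 = 0 carry 1
  1+0+1 = 0 carry 1
  0+1+1 = 0 carry 1
  0+0+1 = 1
  0+1 = 1
  0+0 = 0
  1+1 = 0 carry 1
  1+0+1 = 0 carry 1
  0+0+1 = 1
  1+1 = 0 carry 1
  0+1+1 = 0 carry 1
  0+1+1 = 0 carry 1
  1+1+1 = 1 carry 1
  0+1+1 = 0 carry 1
  0+1+1 = 0 carry 1
  0+0+1 = 1
  0+0 = 0
  0+1 = 1
  1+1 = 0 carry 1
  final carry 1

0b101010010001000110001101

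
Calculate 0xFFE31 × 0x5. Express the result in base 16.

0x4FF6F5

Multiply each base-16 digit by 5, carrying:
  1×5 = 5 → write 5
  3×5 = 15 → write F
  E×5 = 70 → write 6 carry 4
  F×5+4 = 79 → write F carry 4
  F×5+4 = 79 → write F carry 4
  remaining carry: 4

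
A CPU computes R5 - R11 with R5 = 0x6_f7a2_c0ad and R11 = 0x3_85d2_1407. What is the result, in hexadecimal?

0x371d0aca6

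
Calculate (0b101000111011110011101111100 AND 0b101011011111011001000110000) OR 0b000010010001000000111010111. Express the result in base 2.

0b101000111011110011101111100 AND 0b101011011111011001000110000 = 0b101000011011010001000110000.
Then OR with 0b000010010001000000111010111.

0b101010011011010001111110111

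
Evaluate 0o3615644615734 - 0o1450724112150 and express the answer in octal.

0o2144720503564

Subtract column by column in base 8:
  4-0 → 4
  3-5 → 6 (borrow)
  7-1-1 → 5
  5-2 → 3
  1-1 → 0
  6-1 → 5
  4-4 → 0
  4-2 → 2
  6-7 → 7 (borrow)
  5-0-1 → 4
  1-5 → 4 (borrow)
  6-4-1 → 1
  3-1 → 2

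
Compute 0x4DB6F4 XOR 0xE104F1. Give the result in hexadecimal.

0xACB205

XOR each hex digit independently (no carries):
  4^E=A, D^1=C, B^0=B, 6^4=2, F^F=0, 4^1=5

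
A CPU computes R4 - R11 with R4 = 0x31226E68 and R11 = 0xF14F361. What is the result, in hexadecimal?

0x220D7B07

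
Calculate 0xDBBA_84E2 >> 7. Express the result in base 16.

7 bits is not a whole number of base-16 digits; in binary: 11011011101110101000010011100010 >> 7 = 1101101110111010100001001.

0x1B77509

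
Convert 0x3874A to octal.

0o703512

Expand each hex digit to 4 bits: 3=0011 8=1000 7=0111 4=0100 A=1010.
Group the bits in threes: 111 000 011 101 001 010 → 703512.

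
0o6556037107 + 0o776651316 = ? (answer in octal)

0o7554710425

Add column by column in base 8, right to left:
  7+6 = 5 carry 1
  0+1+1 = 2
  1+3 = 4
  7+1 = 0 carry 1
  3+5+1 = 1 carry 1
  0+6+1 = 7
  6+6 = 4 carry 1
  5+7+1 = 5 carry 1
  5+7+1 = 5 carry 1
  6+0+1 = 7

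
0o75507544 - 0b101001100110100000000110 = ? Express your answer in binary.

0o75507544 = 0b111101101000111101100100 in binary.
Subtract column by column in base 2:
  0-0 → 0
  0-1 → 1 (borrow)
  1-1-1 → 1 (borrow)
  0-0-1 → 1 (borrow)
  0-0-1 → 1 (borrow)
  1-0-1 → 0
  1-0 → 1
  0-0 → 0
  1-0 → 1
  1-0 → 1
  1-0 → 1
  1-1 → 0
  0-0 → 0
  0-1 → 1 (borrow)
  0-1-1 → 0 (borrow)
  1-0-1 → 0
  0-0 → 0
  1-1 → 0
  1-1 → 0
  0-0 → 0
  1-0 → 1
  1-1 → 0
  1-0 → 1
  1-1 → 0

0b10100000010011101011110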